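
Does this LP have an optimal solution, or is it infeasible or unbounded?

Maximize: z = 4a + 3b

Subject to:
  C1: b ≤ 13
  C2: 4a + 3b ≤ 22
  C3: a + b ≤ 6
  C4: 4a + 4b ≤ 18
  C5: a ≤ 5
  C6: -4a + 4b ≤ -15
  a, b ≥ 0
The point (4.5, 0) satisfies every constraint, so the LP is feasible; the constraints give a ≤ 5 and b ≤ 13, which with a, b ≥ 0 keep the feasible region inside a bounded box. A feasible, bounded LP attains a finite optimum at a vertex.

Evaluating z = 4a + 3b at each vertex:
  (3.75, 0): z = 15
  (4.5, 0): z = 18
  (4.125, 0.375): z = 17.62

Bounded optimum: z* = 18 at (4.5, 0).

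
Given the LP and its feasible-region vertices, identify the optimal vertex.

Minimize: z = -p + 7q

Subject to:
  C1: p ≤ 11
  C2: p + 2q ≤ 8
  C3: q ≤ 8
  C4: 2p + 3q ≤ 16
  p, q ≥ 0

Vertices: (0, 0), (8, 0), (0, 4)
Evaluating z = -p + 7q at each vertex:
  (0, 0): z = 0
  (8, 0): z = -8
  (0, 4): z = 28

The smallest value is z = -8, attained at (8, 0).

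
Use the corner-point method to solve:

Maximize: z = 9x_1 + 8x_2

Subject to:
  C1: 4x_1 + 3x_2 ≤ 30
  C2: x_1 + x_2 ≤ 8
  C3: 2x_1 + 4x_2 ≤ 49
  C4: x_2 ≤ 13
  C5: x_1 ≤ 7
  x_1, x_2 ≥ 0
Each vertex is the intersection of two constraint boundaries that also satisfies all remaining constraints:
  x_1 = 0 and x_2 = 0 → (0, 0)
  x_1 = 7 and x_2 = 0 → (7, 0)
  4x_1 + 3x_2 = 30 and x_1 = 7 → (7, 0.6667)
  4x_1 + 3x_2 = 30 and x_1 + x_2 = 8 → (6, 2)
  x_1 + x_2 = 8 and x_1 = 0 → (0, 8)

Evaluating z = 9x_1 + 8x_2 at each vertex:
  (0, 0): z = 0
  (7, 0): z = 63
  (7, 0.6667): z = 68.33
  (6, 2): z = 70
  (0, 8): z = 64

The maximum is at (6, 2) with z = 70.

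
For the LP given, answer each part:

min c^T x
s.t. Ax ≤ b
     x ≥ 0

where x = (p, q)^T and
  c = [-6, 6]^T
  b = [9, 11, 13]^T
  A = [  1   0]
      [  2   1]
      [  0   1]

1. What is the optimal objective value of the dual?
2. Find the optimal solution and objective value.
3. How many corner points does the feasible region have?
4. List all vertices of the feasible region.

1. -33 (by strong duality, equal to the primal optimum)
2. p = 5.5, q = 0, z = -33
3. 3
4. (0, 0), (5.5, 0), (0, 11)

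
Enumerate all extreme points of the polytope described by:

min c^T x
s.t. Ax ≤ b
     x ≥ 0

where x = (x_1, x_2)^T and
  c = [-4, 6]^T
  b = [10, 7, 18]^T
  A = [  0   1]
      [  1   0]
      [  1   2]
Each vertex is the intersection of two constraint boundaries that also satisfies all remaining constraints:
  x_1 = 0 and x_2 = 0 → (0, 0)
  x_1 = 7 and x_2 = 0 → (7, 0)
  x_1 = 7 and x_1 + 2x_2 = 18 → (7, 5.5)
  x_1 + 2x_2 = 18 and x_1 = 0 → (0, 9)

Vertices: (0, 0), (7, 0), (7, 5.5), (0, 9)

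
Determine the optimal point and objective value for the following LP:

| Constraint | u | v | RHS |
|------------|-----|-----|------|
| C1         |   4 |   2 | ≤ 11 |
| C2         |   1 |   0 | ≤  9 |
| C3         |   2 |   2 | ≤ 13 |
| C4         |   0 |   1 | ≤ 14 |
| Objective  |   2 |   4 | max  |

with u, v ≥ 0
Each vertex is the intersection of two constraint boundaries that also satisfies all remaining constraints:
  u = 0 and v = 0 → (0, 0)
  4u + 2v = 11 and v = 0 → (2.75, 0)
  4u + 2v = 11 and u = 0 → (0, 5.5)

Evaluating z = 2u + 4v at each vertex:
  (0, 0): z = 0
  (2.75, 0): z = 5.5
  (0, 5.5): z = 22

The maximum is at (0, 5.5) with z = 22.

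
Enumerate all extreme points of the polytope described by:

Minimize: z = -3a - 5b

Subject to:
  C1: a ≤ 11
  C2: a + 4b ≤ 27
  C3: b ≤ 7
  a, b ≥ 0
Each vertex is the intersection of two constraint boundaries that also satisfies all remaining constraints:
  a = 0 and b = 0 → (0, 0)
  a = 11 and b = 0 → (11, 0)
  a = 11 and a + 4b = 27 → (11, 4)
  a + 4b = 27 and a = 0 → (0, 6.75)

Vertices: (0, 0), (11, 0), (11, 4), (0, 6.75)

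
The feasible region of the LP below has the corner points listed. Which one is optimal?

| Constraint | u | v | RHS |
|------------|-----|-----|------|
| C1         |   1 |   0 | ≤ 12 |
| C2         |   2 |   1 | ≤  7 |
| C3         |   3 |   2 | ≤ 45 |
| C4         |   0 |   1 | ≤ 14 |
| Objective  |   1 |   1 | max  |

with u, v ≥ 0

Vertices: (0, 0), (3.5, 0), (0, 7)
(0, 7) with z = 7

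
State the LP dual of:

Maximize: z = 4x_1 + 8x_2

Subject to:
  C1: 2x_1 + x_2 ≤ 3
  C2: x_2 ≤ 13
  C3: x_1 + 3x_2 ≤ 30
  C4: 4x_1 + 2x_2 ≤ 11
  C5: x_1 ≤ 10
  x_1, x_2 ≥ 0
Minimize: z = 3y1 + 13y2 + 30y3 + 11y4 + 10y5

Subject to:
  C1: -2y1 - y3 - 4y4 - y5 ≤ -4
  C2: -y1 - y2 - 3y3 - 2y4 ≤ -8
  y1, y2, y3, y4, y5 ≥ 0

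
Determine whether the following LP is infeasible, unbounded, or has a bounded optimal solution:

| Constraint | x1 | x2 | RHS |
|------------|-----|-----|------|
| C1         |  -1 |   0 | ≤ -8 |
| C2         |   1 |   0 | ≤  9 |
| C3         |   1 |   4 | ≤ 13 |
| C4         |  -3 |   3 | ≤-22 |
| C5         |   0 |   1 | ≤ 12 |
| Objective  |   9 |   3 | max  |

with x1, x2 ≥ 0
The point (9, 1) satisfies every constraint, so the LP is feasible; the constraints give x1 ≤ 9 and x2 ≤ 12, which with x1, x2 ≥ 0 keep the feasible region inside a bounded box. A feasible, bounded LP attains a finite optimum at a vertex.

Evaluating z = 9x1 + 3x2 at each vertex:
  (8, 0): z = 72
  (9, 0): z = 81
  (9, 1): z = 84
  (8.467, 1.133): z = 79.6
  (8, 0.6667): z = 74

Bounded optimum: z* = 84 at (9, 1).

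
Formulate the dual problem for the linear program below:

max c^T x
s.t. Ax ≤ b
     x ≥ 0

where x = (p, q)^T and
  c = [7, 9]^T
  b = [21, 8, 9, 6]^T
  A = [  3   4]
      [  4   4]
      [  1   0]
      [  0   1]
Minimize: z = 21y1 + 8y2 + 9y3 + 6y4

Subject to:
  C1: -3y1 - 4y2 - y3 ≤ -7
  C2: -4y1 - 4y2 - y4 ≤ -9
  y1, y2, y3, y4 ≥ 0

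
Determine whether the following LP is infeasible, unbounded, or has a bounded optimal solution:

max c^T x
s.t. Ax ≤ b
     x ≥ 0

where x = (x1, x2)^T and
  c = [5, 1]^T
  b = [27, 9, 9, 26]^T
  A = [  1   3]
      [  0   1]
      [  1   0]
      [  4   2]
The point (6.5, 0) satisfies every constraint, so the LP is feasible; the constraints give x1 ≤ 9 and x2 ≤ 9, which with x1, x2 ≥ 0 keep the feasible region inside a bounded box. A feasible, bounded LP attains a finite optimum at a vertex.

Bounded optimum: z* = 32.5 at (6.5, 0).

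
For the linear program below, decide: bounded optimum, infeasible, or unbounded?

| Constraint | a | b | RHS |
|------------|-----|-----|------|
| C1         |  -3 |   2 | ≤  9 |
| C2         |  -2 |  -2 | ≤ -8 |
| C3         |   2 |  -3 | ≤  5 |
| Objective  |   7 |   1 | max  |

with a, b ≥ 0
Feasible point: (0, 4) satisfies every constraint, so the LP is feasible.
Direction d = (1, 1): for each constraint row a, a·d ≤ 0 —
  (-3)(1) + (2)(1) = -1 ≤ 0
  (-2)(1) + (-2)(1) = -4 ≤ 0
  (2)(1) + (-3)(1) = -1 ≤ 0
and d ≥ 0, so (0, 4) + t·d stays feasible for every t ≥ 0. Along this ray z = 7a + b changes by 8 per unit t, so z → +∞.

Unbounded — the objective can increase without bound over the feasible region.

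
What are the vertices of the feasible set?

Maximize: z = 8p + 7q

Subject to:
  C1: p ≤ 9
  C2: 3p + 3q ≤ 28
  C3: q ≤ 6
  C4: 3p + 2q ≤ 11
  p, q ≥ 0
Each vertex is the intersection of two constraint boundaries that also satisfies all remaining constraints:
  p = 0 and q = 0 → (0, 0)
  3p + 2q = 11 and q = 0 → (3.667, 0)
  3p + 2q = 11 and p = 0 → (0, 5.5)

Vertices: (0, 0), (3.667, 0), (0, 5.5)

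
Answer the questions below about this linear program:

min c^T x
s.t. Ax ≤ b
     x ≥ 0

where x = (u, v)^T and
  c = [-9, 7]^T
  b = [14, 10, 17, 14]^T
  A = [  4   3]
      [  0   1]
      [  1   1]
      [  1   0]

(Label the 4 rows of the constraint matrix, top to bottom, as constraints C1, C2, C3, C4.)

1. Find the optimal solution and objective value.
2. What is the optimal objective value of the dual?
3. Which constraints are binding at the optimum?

1. u = 3.5, v = 0, z = -31.5
2. -31.5 (by strong duality, equal to the primal optimum)
3. C1, v ≥ 0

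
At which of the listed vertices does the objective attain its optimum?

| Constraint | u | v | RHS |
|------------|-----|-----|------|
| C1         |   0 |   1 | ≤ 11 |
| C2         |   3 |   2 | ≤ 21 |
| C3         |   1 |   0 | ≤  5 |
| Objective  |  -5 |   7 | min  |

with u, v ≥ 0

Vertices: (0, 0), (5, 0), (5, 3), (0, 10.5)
Evaluating z = -5u + 7v at each vertex:
  (0, 0): z = 0
  (5, 0): z = -25
  (5, 3): z = -4
  (0, 10.5): z = 73.5

The smallest value is z = -25, attained at (5, 0).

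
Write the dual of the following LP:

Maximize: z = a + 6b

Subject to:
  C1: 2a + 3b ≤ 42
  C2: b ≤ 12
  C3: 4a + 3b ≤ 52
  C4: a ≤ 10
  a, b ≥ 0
Minimize: z = 42y1 + 12y2 + 52y3 + 10y4

Subject to:
  C1: -2y1 - 4y3 - y4 ≤ -1
  C2: -3y1 - y2 - 3y3 ≤ -6
  y1, y2, y3, y4 ≥ 0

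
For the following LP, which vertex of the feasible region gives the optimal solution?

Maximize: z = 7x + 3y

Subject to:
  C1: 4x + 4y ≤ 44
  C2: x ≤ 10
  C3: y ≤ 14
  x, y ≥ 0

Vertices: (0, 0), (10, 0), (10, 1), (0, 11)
Evaluating z = 7x + 3y at each vertex:
  (0, 0): z = 0
  (10, 0): z = 70
  (10, 1): z = 73
  (0, 11): z = 33

The largest value is z = 73, attained at (10, 1).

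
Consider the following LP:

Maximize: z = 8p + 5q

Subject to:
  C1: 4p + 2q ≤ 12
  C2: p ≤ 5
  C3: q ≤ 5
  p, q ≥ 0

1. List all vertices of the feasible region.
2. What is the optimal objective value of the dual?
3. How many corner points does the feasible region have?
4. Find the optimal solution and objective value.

1. (0, 0), (3, 0), (0.5, 5), (0, 5)
2. 29 (by strong duality, equal to the primal optimum)
3. 4
4. p = 0.5, q = 5, z = 29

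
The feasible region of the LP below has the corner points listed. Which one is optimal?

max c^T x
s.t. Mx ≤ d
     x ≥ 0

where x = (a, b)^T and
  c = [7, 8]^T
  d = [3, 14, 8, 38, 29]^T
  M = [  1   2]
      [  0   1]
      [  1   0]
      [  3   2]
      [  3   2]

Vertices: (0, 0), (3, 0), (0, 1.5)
(3, 0) with z = 21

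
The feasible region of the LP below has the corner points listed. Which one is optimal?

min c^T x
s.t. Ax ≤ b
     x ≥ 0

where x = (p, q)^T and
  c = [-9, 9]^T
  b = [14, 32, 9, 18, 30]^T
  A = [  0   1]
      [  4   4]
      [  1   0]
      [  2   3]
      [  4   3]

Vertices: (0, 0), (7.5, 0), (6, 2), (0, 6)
Evaluating z = -9p + 9q at each vertex:
  (0, 0): z = 0
  (7.5, 0): z = -67.5
  (6, 2): z = -36
  (0, 6): z = 54

The smallest value is z = -67.5, attained at (7.5, 0).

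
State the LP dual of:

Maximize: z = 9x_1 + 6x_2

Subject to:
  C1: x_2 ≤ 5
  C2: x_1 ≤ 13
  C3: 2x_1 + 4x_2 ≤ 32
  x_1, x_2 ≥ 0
Minimize: z = 5y1 + 13y2 + 32y3

Subject to:
  C1: -y2 - 2y3 ≤ -9
  C2: -y1 - 4y3 ≤ -6
  y1, y2, y3 ≥ 0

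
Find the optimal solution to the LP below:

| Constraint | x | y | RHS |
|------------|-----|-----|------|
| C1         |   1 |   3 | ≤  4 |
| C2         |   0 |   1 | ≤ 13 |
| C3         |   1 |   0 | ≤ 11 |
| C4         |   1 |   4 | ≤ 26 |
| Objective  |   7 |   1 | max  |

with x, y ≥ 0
x = 4, y = 0, z = 28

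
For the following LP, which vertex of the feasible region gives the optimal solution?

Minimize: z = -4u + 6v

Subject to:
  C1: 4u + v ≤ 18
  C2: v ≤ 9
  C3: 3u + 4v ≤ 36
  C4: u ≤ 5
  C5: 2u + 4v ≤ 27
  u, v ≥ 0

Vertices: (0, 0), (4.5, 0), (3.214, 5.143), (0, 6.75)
Evaluating z = -4u + 6v at each vertex:
  (0, 0): z = 0
  (4.5, 0): z = -18
  (3.214, 5.143): z = 18
  (0, 6.75): z = 40.5

The smallest value is z = -18, attained at (4.5, 0).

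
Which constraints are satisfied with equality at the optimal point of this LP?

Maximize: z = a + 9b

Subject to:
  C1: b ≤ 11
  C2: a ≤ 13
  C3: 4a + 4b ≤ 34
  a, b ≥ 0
Optimal: a = 0, b = 8.5
Binding: C3, a ≥ 0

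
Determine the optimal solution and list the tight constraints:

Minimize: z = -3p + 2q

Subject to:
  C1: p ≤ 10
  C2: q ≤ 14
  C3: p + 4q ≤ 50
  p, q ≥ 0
Optimal: p = 10, q = 0
Slack at optimum:
  C1: slack = 0 (binding)
  C2: slack = 14
  C3: slack = 40
  p ≥ 0: p = 10
  q ≥ 0: q = 0 (binding)
Binding constraints: C1, q ≥ 0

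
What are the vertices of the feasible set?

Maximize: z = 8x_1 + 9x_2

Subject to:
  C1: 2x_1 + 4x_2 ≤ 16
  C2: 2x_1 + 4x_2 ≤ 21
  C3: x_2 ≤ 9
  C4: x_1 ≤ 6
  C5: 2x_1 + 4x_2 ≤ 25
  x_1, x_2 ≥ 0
Each vertex is the intersection of two constraint boundaries that also satisfies all remaining constraints:
  x_1 = 0 and x_2 = 0 → (0, 0)
  x_1 = 6 and x_2 = 0 → (6, 0)
  2x_1 + 4x_2 = 16 and x_1 = 6 → (6, 1)
  2x_1 + 4x_2 = 16 and x_1 = 0 → (0, 4)

Vertices: (0, 0), (6, 0), (6, 1), (0, 4)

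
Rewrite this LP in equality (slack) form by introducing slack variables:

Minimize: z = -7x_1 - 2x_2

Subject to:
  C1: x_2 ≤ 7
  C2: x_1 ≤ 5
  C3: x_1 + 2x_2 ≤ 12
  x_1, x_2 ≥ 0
min z = -7x_1 - 2x_2

s.t.
  x_2 + s1 = 7
  x_1 + s2 = 5
  x_1 + 2x_2 + s3 = 12
  x_1, x_2, s1, s2, s3 ≥ 0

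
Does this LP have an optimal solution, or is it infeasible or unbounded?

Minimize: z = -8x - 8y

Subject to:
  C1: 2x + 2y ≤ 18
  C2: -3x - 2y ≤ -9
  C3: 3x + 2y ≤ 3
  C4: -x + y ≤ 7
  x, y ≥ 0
C3 requires 3x + 2y ≤ 3, while C2 (-3x - 2y ≤ -9) is equivalent to 3x + 2y ≥ 9. Together they would need 9 ≤ 3x + 2y ≤ 3, which is impossible since 9 > 3. No point satisfies all constraints.

Infeasible — the constraint set is empty.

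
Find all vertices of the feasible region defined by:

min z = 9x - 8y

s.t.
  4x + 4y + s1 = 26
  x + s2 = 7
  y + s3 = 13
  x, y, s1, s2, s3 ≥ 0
Each vertex is the intersection of two constraint boundaries that also satisfies all remaining constraints:
  x = 0 and y = 0 → (0, 0)
  4x + 4y = 26 and y = 0 → (6.5, 0)
  4x + 4y = 26 and x = 0 → (0, 6.5)

Vertices: (0, 0), (6.5, 0), (0, 6.5)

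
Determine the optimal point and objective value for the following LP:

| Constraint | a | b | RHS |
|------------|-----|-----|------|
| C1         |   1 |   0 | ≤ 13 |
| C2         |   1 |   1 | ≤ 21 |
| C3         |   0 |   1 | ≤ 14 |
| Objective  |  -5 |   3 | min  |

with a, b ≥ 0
Each vertex is the intersection of two constraint boundaries that also satisfies all remaining constraints:
  a = 0 and b = 0 → (0, 0)
  a = 13 and b = 0 → (13, 0)
  a = 13 and a + b = 21 → (13, 8)
  a + b = 21 and b = 14 → (7, 14)
  b = 14 and a = 0 → (0, 14)

Evaluating z = -5a + 3b at each vertex:
  (0, 0): z = 0
  (13, 0): z = -65
  (13, 8): z = -41
  (7, 14): z = 7
  (0, 14): z = 42

The minimum is at (13, 0) with z = -65.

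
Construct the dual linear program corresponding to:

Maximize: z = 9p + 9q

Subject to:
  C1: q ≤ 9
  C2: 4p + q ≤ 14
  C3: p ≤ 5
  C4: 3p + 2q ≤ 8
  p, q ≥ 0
Minimize: z = 9y1 + 14y2 + 5y3 + 8y4

Subject to:
  C1: -4y2 - y3 - 3y4 ≤ -9
  C2: -y1 - y2 - 2y4 ≤ -9
  y1, y2, y3, y4 ≥ 0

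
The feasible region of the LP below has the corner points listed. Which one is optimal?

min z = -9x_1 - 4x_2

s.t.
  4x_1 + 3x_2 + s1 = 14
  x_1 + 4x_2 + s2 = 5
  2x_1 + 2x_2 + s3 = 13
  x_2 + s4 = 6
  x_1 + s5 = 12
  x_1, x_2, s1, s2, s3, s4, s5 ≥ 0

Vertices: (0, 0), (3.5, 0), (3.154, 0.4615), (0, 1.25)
Evaluating z = -9x_1 - 4x_2 at each vertex:
  (0, 0): z = 0
  (3.5, 0): z = -31.5
  (3.154, 0.4615): z = -30.23
  (0, 1.25): z = -5

The smallest value is z = -31.5, attained at (3.5, 0).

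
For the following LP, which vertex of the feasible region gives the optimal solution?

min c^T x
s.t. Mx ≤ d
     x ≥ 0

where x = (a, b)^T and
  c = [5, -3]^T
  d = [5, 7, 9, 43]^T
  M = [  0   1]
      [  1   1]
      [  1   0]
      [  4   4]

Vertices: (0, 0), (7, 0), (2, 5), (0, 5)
Evaluating z = 5a - 3b at each vertex:
  (0, 0): z = 0
  (7, 0): z = 35
  (2, 5): z = -5
  (0, 5): z = -15

The smallest value is z = -15, attained at (0, 5).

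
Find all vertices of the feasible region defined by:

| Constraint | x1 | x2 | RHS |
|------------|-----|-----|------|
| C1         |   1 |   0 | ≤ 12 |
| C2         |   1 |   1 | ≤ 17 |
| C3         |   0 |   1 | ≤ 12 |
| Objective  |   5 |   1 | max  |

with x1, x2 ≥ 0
Each vertex is the intersection of two constraint boundaries that also satisfies all remaining constraints:
  x1 = 0 and x2 = 0 → (0, 0)
  x1 = 12 and x2 = 0 → (12, 0)
  x1 = 12 and x1 + x2 = 17 → (12, 5)
  x1 + x2 = 17 and x2 = 12 → (5, 12)
  x2 = 12 and x1 = 0 → (0, 12)

Vertices: (0, 0), (12, 0), (12, 5), (5, 12), (0, 12)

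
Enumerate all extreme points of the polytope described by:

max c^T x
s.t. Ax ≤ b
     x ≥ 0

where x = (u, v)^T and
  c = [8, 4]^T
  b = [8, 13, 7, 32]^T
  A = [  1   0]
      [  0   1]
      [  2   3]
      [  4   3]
Each vertex is the intersection of two constraint boundaries that also satisfies all remaining constraints:
  u = 0 and v = 0 → (0, 0)
  2u + 3v = 7 and v = 0 → (3.5, 0)
  2u + 3v = 7 and u = 0 → (0, 2.333)

Vertices: (0, 0), (3.5, 0), (0, 2.333)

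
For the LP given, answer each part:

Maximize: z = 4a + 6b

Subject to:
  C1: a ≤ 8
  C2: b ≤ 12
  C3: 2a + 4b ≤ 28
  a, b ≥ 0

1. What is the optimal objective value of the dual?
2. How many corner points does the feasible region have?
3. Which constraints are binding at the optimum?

1. 50 (by strong duality, equal to the primal optimum)
2. 4
3. C1, C3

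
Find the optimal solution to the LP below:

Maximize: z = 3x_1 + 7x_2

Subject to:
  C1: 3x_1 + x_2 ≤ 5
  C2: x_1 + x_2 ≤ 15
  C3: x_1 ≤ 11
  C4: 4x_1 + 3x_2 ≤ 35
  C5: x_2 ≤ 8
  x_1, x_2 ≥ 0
x_1 = 0, x_2 = 5, z = 35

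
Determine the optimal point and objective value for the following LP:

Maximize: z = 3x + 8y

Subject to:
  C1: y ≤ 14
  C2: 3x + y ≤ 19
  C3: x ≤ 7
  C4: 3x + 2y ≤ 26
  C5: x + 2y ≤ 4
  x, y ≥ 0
x = 0, y = 2, z = 16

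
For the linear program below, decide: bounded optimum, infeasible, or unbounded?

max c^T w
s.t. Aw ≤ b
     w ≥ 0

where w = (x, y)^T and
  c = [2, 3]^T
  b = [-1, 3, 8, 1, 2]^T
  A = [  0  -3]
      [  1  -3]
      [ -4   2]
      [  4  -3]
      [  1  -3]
Feasible point: (0, 1) satisfies every constraint, so the LP is feasible.
Direction d = (1, 2): for each constraint row a, a·d ≤ 0 —
  (0)(1) + (-3)(2) = -6 ≤ 0
  (1)(1) + (-3)(2) = -5 ≤ 0
  (-4)(1) + (2)(2) = 0 ≤ 0
  (4)(1) + (-3)(2) = -2 ≤ 0
  (1)(1) + (-3)(2) = -5 ≤ 0
and d ≥ 0, so (0, 1) + t·d stays feasible for every t ≥ 0. Along this ray z = 2x + 3y changes by 8 per unit t, so z → +∞.

The LP is unbounded; z can be made arbitrarily large.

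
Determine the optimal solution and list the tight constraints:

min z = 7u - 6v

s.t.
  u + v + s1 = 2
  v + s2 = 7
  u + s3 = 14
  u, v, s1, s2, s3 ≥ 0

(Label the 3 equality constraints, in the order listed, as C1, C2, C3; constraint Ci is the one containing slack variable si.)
Optimal: u = 0, v = 2
Slack at optimum:
  C1: slack = 0 (binding)
  C2: slack = 5
  C3: slack = 14
  u ≥ 0: u = 0 (binding)
  v ≥ 0: v = 2
Binding constraints: C1, u ≥ 0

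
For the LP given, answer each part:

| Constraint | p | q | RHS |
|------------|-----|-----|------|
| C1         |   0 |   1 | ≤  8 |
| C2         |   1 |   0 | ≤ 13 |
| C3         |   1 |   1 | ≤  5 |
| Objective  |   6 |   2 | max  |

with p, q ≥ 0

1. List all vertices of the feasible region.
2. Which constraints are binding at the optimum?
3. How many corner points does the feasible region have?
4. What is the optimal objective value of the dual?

1. (0, 0), (5, 0), (0, 5)
2. C3, q ≥ 0
3. 3
4. 30 (by strong duality, equal to the primal optimum)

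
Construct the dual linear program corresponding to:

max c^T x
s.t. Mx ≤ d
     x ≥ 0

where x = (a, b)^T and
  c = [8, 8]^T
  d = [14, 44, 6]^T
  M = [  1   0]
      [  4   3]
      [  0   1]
Minimize: z = 14y1 + 44y2 + 6y3

Subject to:
  C1: -y1 - 4y2 ≤ -8
  C2: -3y2 - y3 ≤ -8
  y1, y2, y3 ≥ 0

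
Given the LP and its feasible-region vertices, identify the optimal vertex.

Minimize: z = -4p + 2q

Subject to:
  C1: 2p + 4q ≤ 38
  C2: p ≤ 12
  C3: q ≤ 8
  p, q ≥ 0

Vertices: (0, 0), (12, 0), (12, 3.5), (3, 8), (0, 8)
(12, 0) with z = -48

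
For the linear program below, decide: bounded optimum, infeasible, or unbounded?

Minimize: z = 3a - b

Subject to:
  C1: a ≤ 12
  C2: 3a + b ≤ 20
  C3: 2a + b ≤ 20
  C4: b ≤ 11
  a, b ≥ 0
The point (0, 11) satisfies every constraint, so the LP is feasible; the constraints give a ≤ 12 and b ≤ 11, which with a, b ≥ 0 keep the feasible region inside a bounded box. A feasible, bounded LP attains a finite optimum at a vertex.

Evaluating z = 3a - b at each vertex:
  (0, 0): z = 0
  (6.667, 0): z = 20
  (3, 11): z = -2
  (0, 11): z = -11

The LP has an optimal solution: (0, 11) with z = -11.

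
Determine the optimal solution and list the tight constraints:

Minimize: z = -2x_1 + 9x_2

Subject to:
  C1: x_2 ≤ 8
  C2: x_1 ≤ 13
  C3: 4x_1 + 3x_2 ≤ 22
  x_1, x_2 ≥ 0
Optimal: x_1 = 5.5, x_2 = 0
Binding: C3, x_2 ≥ 0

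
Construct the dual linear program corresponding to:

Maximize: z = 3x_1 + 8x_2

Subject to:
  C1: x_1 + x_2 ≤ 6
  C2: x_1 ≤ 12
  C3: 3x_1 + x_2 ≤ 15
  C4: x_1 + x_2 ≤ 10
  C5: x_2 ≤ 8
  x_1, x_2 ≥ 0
Minimize: z = 6y1 + 12y2 + 15y3 + 10y4 + 8y5

Subject to:
  C1: -y1 - y2 - 3y3 - y4 ≤ -3
  C2: -y1 - y3 - y4 - y5 ≤ -8
  y1, y2, y3, y4, y5 ≥ 0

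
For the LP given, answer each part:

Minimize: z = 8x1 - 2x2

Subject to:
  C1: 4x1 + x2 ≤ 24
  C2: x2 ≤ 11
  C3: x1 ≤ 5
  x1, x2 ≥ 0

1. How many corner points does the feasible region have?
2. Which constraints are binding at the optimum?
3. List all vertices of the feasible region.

1. 5
2. C2, x1 ≥ 0
3. (0, 0), (5, 0), (5, 4), (3.25, 11), (0, 11)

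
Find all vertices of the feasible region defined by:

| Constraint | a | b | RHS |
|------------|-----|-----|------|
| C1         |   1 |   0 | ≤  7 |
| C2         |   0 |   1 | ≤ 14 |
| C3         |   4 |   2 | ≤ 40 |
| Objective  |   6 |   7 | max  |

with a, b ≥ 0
Each vertex is the intersection of two constraint boundaries that also satisfies all remaining constraints:
  a = 0 and b = 0 → (0, 0)
  a = 7 and b = 0 → (7, 0)
  a = 7 and 4a + 2b = 40 → (7, 6)
  b = 14 and 4a + 2b = 40 → (3, 14)
  b = 14 and a = 0 → (0, 14)

Vertices: (0, 0), (7, 0), (7, 6), (3, 14), (0, 14)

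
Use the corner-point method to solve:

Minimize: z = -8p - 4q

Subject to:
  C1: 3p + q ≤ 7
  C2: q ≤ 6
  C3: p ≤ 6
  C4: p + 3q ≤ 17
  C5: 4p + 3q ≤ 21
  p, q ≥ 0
Each vertex is the intersection of two constraint boundaries that also satisfies all remaining constraints:
  p = 0 and q = 0 → (0, 0)
  3p + q = 7 and q = 0 → (2.333, 0)
  3p + q = 7 and p + 3q = 17 → (0.5, 5.5)
  p + 3q = 17 and p = 0 → (0, 5.667)

Evaluating z = -8p - 4q at each vertex:
  (0, 0): z = 0
  (2.333, 0): z = -18.67
  (0.5, 5.5): z = -26
  (0, 5.667): z = -22.67

The minimum is at (0.5, 5.5) with z = -26.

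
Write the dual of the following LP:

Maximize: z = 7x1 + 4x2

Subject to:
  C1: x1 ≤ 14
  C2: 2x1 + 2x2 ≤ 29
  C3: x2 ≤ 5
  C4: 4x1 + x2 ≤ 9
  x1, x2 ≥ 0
Minimize: z = 14y1 + 29y2 + 5y3 + 9y4

Subject to:
  C1: -y1 - 2y2 - 4y4 ≤ -7
  C2: -2y2 - y3 - y4 ≤ -4
  y1, y2, y3, y4 ≥ 0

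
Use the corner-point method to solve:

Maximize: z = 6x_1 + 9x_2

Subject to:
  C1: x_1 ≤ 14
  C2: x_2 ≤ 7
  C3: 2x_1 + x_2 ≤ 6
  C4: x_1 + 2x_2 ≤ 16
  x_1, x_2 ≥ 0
x_1 = 0, x_2 = 6, z = 54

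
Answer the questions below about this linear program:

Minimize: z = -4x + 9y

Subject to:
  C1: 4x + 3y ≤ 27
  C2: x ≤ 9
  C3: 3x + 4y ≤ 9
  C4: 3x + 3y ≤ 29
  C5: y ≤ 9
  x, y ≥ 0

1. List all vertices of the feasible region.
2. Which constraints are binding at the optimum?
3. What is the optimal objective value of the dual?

1. (0, 0), (3, 0), (0, 2.25)
2. C3, y ≥ 0
3. -12 (by strong duality, equal to the primal optimum)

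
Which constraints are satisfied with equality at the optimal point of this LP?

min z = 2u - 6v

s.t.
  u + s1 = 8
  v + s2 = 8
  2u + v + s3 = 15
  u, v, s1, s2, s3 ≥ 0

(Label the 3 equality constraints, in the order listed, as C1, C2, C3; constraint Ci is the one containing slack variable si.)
Optimal: u = 0, v = 8
Binding: C2, u ≥ 0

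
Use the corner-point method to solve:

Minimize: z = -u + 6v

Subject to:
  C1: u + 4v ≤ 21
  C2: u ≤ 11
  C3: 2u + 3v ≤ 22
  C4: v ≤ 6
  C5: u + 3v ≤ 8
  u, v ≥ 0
u = 8, v = 0, z = -8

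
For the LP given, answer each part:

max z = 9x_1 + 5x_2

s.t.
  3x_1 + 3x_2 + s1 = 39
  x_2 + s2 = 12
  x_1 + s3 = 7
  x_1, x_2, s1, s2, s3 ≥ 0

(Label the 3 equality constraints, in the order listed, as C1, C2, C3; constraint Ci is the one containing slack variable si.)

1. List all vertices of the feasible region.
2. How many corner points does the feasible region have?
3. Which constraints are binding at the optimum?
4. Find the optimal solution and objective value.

1. (0, 0), (7, 0), (7, 6), (1, 12), (0, 12)
2. 5
3. C1, C3
4. x_1 = 7, x_2 = 6, z = 93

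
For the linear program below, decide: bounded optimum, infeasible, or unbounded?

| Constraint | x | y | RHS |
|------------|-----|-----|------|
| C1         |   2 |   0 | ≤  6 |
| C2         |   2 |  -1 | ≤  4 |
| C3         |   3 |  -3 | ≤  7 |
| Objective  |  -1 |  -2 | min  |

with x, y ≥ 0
Feasible point: (0, 0) satisfies every constraint, so the LP is feasible.
Direction d = (0, 1): for each constraint row a, a·d ≤ 0 —
  (2)(0) + (0)(1) = 0 ≤ 0
  (2)(0) + (-1)(1) = -1 ≤ 0
  (3)(0) + (-3)(1) = -3 ≤ 0
and d ≥ 0, so (0, 0) + t·d stays feasible for every t ≥ 0. Along this ray z = -x - 2y changes by -2 per unit t, so z → −∞.

Unbounded — the objective can decrease without bound over the feasible region.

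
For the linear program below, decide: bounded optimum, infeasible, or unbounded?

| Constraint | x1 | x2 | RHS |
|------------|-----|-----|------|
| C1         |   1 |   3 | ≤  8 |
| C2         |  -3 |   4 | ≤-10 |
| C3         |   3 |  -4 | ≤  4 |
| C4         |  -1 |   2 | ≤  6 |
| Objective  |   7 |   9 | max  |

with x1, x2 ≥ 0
C3 requires 3x1 - 4x2 ≤ 4, while C2 (-3x1 + 4x2 ≤ -10) is equivalent to 3x1 - 4x2 ≥ 10. Together they would need 10 ≤ 3x1 - 4x2 ≤ 4, which is impossible since 10 > 4. No point satisfies all constraints.

Infeasible — the constraint set is empty.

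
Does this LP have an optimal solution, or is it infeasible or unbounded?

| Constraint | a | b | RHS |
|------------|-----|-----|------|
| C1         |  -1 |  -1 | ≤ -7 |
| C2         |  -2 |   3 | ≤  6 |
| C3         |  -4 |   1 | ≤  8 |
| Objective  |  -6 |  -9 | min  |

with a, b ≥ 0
Feasible point: (3, 4) satisfies every constraint, so the LP is feasible.
Direction d = (1, 0): for each constraint row a, a·d ≤ 0 —
  (-1)(1) + (-1)(0) = -1 ≤ 0
  (-2)(1) + (3)(0) = -2 ≤ 0
  (-4)(1) + (1)(0) = -4 ≤ 0
and d ≥ 0, so (3, 4) + t·d stays feasible for every t ≥ 0. Along this ray z = -6a - 9b changes by -6 per unit t, so z → −∞.

Unbounded: there is a feasible ray along which z → −∞.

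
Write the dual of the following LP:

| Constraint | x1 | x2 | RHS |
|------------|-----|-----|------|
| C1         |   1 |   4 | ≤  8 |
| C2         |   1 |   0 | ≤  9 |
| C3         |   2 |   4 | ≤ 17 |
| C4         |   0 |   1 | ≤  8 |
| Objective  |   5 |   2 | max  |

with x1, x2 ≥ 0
Minimize: z = 8y1 + 9y2 + 17y3 + 8y4

Subject to:
  C1: -y1 - y2 - 2y3 ≤ -5
  C2: -4y1 - 4y3 - y4 ≤ -2
  y1, y2, y3, y4 ≥ 0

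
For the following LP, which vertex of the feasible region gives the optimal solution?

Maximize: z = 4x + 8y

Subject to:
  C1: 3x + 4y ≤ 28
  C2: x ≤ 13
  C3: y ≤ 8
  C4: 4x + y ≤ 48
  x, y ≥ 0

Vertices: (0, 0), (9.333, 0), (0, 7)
Evaluating z = 4x + 8y at each vertex:
  (0, 0): z = 0
  (9.333, 0): z = 37.33
  (0, 7): z = 56

The largest value is z = 56, attained at (0, 7).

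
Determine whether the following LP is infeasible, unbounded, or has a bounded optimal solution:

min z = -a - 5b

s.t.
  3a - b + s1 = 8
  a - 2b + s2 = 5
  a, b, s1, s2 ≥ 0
Feasible point: (0, 0) satisfies every constraint, so the LP is feasible.
Direction d = (0, 1): for each constraint row a, a·d ≤ 0 —
  (3)(0) + (-1)(1) = -1 ≤ 0
  (1)(0) + (-2)(1) = -2 ≤ 0
and d ≥ 0, so (0, 0) + t·d stays feasible for every t ≥ 0. Along this ray z = -a - 5b changes by -5 per unit t, so z → −∞.

Unbounded: there is a feasible ray along which z → −∞.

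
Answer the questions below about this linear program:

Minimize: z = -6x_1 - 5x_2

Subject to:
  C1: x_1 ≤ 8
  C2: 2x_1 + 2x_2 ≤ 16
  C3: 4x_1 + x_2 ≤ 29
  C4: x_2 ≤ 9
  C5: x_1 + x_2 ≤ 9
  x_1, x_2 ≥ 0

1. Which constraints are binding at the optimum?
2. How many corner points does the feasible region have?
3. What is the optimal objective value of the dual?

1. C2, C3
2. 4
3. -47 (by strong duality, equal to the primal optimum)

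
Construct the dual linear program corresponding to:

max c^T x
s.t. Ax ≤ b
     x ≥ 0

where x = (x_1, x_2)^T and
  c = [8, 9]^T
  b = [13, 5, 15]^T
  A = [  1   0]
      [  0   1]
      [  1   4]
Minimize: z = 13y1 + 5y2 + 15y3

Subject to:
  C1: -y1 - y3 ≤ -8
  C2: -y2 - 4y3 ≤ -9
  y1, y2, y3 ≥ 0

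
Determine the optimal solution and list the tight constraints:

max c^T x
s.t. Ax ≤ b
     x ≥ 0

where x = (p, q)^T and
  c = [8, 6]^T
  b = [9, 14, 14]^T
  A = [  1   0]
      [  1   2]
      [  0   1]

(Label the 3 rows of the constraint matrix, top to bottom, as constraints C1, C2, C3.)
Optimal: p = 9, q = 2.5
Binding: C1, C2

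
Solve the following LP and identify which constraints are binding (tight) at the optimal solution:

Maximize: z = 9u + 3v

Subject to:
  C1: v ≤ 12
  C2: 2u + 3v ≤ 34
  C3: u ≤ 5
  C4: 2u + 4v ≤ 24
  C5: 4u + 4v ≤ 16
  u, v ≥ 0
Optimal: u = 4, v = 0
Binding: C5, v ≥ 0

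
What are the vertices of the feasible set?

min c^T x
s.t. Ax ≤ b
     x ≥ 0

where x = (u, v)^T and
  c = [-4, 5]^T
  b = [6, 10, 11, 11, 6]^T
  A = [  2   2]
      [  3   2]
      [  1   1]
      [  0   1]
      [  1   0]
Each vertex is the intersection of two constraint boundaries that also satisfies all remaining constraints:
  u = 0 and v = 0 → (0, 0)
  2u + 2v = 6 and v = 0 → (3, 0)
  2u + 2v = 6 and u = 0 → (0, 3)

Vertices: (0, 0), (3, 0), (0, 3)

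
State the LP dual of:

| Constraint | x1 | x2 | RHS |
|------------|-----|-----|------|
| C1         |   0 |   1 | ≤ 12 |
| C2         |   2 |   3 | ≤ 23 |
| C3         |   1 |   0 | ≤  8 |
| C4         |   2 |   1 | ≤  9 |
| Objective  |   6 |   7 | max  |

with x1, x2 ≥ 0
Minimize: z = 12y1 + 23y2 + 8y3 + 9y4

Subject to:
  C1: -2y2 - y3 - 2y4 ≤ -6
  C2: -y1 - 3y2 - y4 ≤ -7
  y1, y2, y3, y4 ≥ 0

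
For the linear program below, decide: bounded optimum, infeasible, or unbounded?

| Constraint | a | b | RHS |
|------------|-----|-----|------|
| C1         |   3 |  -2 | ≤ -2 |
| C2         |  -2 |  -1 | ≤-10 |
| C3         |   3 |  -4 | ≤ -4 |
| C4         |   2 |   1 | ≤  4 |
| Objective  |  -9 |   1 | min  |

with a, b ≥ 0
C4 requires 2a + b ≤ 4, while C2 (-2a - b ≤ -10) is equivalent to 2a + b ≥ 10. Together they would need 10 ≤ 2a + b ≤ 4, which is impossible since 10 > 4. No point satisfies all constraints.

Infeasible: no point satisfies all constraints simultaneously.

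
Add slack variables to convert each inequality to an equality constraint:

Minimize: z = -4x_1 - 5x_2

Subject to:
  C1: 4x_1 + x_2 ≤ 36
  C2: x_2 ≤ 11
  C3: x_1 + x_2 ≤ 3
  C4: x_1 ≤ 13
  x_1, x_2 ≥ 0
min z = -4x_1 - 5x_2

s.t.
  4x_1 + x_2 + s1 = 36
  x_2 + s2 = 11
  x_1 + x_2 + s3 = 3
  x_1 + s4 = 13
  x_1, x_2, s1, s2, s3, s4 ≥ 0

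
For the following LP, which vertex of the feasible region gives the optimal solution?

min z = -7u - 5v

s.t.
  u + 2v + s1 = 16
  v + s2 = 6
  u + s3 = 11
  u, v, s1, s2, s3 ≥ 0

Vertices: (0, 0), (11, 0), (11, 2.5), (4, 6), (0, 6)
Evaluating z = -7u - 5v at each vertex:
  (0, 0): z = 0
  (11, 0): z = -77
  (11, 2.5): z = -89.5
  (4, 6): z = -58
  (0, 6): z = -30

The smallest value is z = -89.5, attained at (11, 2.5).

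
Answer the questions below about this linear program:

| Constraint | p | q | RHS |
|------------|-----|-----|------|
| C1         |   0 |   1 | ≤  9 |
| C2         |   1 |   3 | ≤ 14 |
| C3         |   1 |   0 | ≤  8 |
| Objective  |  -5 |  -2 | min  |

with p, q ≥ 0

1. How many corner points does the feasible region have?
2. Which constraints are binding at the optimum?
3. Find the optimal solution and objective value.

1. 4
2. C2, C3
3. p = 8, q = 2, z = -44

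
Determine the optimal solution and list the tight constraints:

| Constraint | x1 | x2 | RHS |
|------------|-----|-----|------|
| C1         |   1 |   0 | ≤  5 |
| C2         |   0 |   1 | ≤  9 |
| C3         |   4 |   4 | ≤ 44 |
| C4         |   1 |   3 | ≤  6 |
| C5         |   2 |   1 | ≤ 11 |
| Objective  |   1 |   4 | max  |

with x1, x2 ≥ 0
Optimal: x1 = 0, x2 = 2
Slack at optimum:
  C1: slack = 5
  C2: slack = 7
  C3: slack = 36
  C4: slack = 0 (binding)
  C5: slack = 9
  x1 ≥ 0: x1 = 0 (binding)
  x2 ≥ 0: x2 = 2
Binding constraints: C4, x1 ≥ 0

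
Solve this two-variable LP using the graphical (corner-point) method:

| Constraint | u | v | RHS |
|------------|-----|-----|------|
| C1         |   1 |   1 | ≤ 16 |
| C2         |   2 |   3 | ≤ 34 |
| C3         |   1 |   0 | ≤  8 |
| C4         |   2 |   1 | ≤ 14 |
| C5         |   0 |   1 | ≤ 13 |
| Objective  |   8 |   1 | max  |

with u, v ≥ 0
u = 7, v = 0, z = 56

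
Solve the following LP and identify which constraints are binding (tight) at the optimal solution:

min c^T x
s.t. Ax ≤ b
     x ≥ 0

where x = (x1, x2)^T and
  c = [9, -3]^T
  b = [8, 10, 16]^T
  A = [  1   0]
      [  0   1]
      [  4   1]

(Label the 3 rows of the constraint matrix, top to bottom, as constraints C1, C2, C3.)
Optimal: x1 = 0, x2 = 10
Binding: C2, x1 ≥ 0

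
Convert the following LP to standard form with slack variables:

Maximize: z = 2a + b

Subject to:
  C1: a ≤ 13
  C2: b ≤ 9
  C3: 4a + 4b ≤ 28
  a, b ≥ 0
max z = 2a + b

s.t.
  a + s1 = 13
  b + s2 = 9
  4a + 4b + s3 = 28
  a, b, s1, s2, s3 ≥ 0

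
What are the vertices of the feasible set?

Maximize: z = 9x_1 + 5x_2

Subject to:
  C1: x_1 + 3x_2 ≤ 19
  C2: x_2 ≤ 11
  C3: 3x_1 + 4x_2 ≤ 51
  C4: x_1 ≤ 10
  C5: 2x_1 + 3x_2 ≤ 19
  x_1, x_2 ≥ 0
Each vertex is the intersection of two constraint boundaries that also satisfies all remaining constraints:
  x_1 = 0 and x_2 = 0 → (0, 0)
  2x_1 + 3x_2 = 19 and x_2 = 0 → (9.5, 0)
  x_1 + 3x_2 = 19 and 2x_1 + 3x_2 = 19 → (0, 6.333)

Vertices: (0, 0), (9.5, 0), (0, 6.333)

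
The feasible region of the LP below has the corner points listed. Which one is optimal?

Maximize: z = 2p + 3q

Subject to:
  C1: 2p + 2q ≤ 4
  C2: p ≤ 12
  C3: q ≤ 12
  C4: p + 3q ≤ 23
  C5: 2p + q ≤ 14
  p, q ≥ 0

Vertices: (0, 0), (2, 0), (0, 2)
Evaluating z = 2p + 3q at each vertex:
  (0, 0): z = 0
  (2, 0): z = 4
  (0, 2): z = 6

The largest value is z = 6, attained at (0, 2).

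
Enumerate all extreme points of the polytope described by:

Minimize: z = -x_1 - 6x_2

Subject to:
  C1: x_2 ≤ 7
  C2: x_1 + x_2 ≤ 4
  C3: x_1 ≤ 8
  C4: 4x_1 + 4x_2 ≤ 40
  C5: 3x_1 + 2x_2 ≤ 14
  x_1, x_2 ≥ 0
Each vertex is the intersection of two constraint boundaries that also satisfies all remaining constraints:
  x_1 = 0 and x_2 = 0 → (0, 0)
  x_1 + x_2 = 4 and x_2 = 0 → (4, 0)
  x_1 + x_2 = 4 and x_1 = 0 → (0, 4)

Vertices: (0, 0), (4, 0), (0, 4)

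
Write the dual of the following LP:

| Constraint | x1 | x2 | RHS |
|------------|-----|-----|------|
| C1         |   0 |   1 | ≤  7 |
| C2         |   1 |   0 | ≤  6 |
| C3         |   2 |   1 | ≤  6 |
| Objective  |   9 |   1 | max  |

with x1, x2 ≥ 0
Minimize: z = 7y1 + 6y2 + 6y3

Subject to:
  C1: -y2 - 2y3 ≤ -9
  C2: -y1 - y3 ≤ -1
  y1, y2, y3 ≥ 0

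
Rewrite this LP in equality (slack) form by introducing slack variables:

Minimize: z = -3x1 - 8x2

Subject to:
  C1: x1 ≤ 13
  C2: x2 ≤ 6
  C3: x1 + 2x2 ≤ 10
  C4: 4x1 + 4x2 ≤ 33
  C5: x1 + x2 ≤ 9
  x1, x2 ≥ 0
min z = -3x1 - 8x2

s.t.
  x1 + s1 = 13
  x2 + s2 = 6
  x1 + 2x2 + s3 = 10
  4x1 + 4x2 + s4 = 33
  x1 + x2 + s5 = 9
  x1, x2, s1, s2, s3, s4, s5 ≥ 0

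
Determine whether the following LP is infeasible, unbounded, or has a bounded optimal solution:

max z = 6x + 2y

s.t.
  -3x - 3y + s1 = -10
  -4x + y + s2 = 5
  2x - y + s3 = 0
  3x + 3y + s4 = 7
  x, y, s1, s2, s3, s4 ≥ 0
The row 3x + 3y + s4 = 7 with s4 ≥ 0 requires 3x + 3y ≤ 7, while the row -3x - 3y + s1 = -10 with s1 ≥ 0 is equivalent to 3x + 3y ≥ 10. Together they would need 10 ≤ 3x + 3y ≤ 7, which is impossible since 10 > 7. No point satisfies all constraints.

Infeasible — the constraint set is empty.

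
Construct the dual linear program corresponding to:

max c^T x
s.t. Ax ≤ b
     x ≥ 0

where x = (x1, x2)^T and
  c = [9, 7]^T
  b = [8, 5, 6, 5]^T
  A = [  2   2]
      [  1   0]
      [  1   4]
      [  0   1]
Minimize: z = 8y1 + 5y2 + 6y3 + 5y4

Subject to:
  C1: -2y1 - y2 - y3 ≤ -9
  C2: -2y1 - 4y3 - y4 ≤ -7
  y1, y2, y3, y4 ≥ 0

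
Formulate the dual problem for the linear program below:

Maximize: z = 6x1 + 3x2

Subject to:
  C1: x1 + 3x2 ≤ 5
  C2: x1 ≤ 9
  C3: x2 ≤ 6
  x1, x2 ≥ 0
Minimize: z = 5y1 + 9y2 + 6y3

Subject to:
  C1: -y1 - y2 ≤ -6
  C2: -3y1 - y3 ≤ -3
  y1, y2, y3 ≥ 0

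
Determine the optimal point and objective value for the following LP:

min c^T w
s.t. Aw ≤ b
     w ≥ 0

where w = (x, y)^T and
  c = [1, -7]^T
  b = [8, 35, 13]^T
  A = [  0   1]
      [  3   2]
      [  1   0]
x = 0, y = 8, z = -56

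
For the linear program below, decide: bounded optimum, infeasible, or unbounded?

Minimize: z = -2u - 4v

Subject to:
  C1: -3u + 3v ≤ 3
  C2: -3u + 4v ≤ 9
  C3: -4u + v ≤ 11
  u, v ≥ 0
Feasible point: (0, 0) satisfies every constraint, so the LP is feasible.
Direction d = (1, 0): for each constraint row a, a·d ≤ 0 —
  (-3)(1) + (3)(0) = -3 ≤ 0
  (-3)(1) + (4)(0) = -3 ≤ 0
  (-4)(1) + (1)(0) = -4 ≤ 0
and d ≥ 0, so (0, 0) + t·d stays feasible for every t ≥ 0. Along this ray z = -2u - 4v changes by -2 per unit t, so z → −∞.

The LP is unbounded; z can be made arbitrarily small.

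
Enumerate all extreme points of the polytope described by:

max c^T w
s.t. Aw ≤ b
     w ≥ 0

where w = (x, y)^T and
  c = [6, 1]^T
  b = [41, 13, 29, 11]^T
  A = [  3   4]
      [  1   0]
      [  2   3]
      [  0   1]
Each vertex is the intersection of two constraint boundaries that also satisfies all remaining constraints:
  x = 0 and y = 0 → (0, 0)
  x = 13 and y = 0 → (13, 0)
  3x + 4y = 41 and x = 13 → (13, 0.5)
  3x + 4y = 41 and 2x + 3y = 29 → (7, 5)
  2x + 3y = 29 and x = 0 → (0, 9.667)

Vertices: (0, 0), (13, 0), (13, 0.5), (7, 5), (0, 9.667)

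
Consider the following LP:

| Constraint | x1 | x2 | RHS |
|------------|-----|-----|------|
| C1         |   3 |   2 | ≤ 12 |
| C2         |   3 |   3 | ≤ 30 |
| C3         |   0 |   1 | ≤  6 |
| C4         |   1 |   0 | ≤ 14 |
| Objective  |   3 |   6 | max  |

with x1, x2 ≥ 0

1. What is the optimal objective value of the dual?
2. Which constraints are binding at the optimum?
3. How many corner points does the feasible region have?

1. 36 (by strong duality, equal to the primal optimum)
2. C1, C3, x1 ≥ 0
3. 3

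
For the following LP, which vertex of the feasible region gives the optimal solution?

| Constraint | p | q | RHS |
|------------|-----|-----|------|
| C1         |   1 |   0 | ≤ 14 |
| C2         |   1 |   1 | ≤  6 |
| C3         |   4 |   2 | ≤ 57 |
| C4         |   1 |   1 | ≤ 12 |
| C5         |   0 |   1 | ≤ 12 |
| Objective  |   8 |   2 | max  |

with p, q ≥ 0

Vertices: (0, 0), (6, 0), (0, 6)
(6, 0) with z = 48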